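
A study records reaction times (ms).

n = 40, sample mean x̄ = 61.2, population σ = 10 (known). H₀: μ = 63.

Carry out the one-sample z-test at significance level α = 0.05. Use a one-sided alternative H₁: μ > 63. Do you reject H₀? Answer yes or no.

SE = σ/√n = 10/√40 = 1.5811
z = (x̄−μ₀)/SE = (61.2−63)/1.5811 = -1.1384
p-value (one-sided, H₁ greater) = 0.87253
At α=0.05: p ≥ α → fail to reject H₀

reject H₀: no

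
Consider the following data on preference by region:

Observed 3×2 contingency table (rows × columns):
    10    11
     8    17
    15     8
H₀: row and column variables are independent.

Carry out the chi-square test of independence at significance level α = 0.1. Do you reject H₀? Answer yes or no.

Row totals [21, 25, 23], col totals [33, 36], n=69
χ² = (10−10.04)²/10.04 + (11−10.96)²/10.96 + (8−11.96)²/11.96 + (17−13.04)²/13.04 + (15−11.00)²/11.00 + (8−12.00)²/12.00 = 5.2976
df = 2
p-value (upper-tail) = 0.07073
At α=0.1: p < α → reject H₀

reject H₀: yes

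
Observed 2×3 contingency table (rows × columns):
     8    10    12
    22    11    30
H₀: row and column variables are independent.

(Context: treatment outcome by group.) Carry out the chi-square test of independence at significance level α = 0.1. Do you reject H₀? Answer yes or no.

reject H₀: no

Row totals [30, 63], col totals [30, 21, 42], n=93
χ² = (8−9.68)²/9.68 + (10−6.77)²/6.77 + (12−13.55)²/13.55 + (22−20.32)²/20.32 + (11−14.23)²/14.23 + (30−28.45)²/28.45 = 2.9580
df = 2
p-value (upper-tail) = 0.22786
At α=0.1: p ≥ α → fail to reject H₀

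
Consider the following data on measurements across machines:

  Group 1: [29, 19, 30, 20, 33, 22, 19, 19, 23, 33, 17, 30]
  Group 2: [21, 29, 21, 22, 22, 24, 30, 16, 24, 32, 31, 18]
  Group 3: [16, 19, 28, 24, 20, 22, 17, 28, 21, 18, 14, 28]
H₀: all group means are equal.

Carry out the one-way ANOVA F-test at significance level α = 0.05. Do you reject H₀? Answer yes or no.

reject H₀: no

Group means [24.50, 24.17, 21.25], grand mean 23.306
SSB = Σnᵢ(x̄ᵢ−x̄)² = 76.722; SSW = ΣΣ(x−x̄ᵢ)² = 960.917
MSB = 76.722/2 = 38.3611; MSW = 960.917/33 = 29.1187
F = MSB/MSW = 1.3174
df = (2, 33)
p-value (upper-tail) = 0.28155
At α=0.05: p ≥ α → fail to reject H₀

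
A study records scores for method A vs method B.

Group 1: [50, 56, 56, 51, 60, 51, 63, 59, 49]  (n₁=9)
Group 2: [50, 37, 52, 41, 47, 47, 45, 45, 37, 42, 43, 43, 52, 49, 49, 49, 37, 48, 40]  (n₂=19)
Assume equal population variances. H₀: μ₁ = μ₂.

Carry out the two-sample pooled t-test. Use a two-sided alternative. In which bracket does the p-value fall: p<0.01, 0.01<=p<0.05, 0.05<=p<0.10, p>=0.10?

x̄₁=55.000, s₁=5.000, n₁=9
x̄₂=44.895, s₂=4.932, n₂=19
s_p² = [8·5.000² + 18·4.932²]/26 = 24.5304
SE = √(s_p²·(1/9+1/19)) = 2.0042
t = (55.000−44.895)/2.0042 = 5.0421
df = 26
p-value (two-sided) = 0.00003
→ bracket: p<0.01

p-value bracket: p<0.01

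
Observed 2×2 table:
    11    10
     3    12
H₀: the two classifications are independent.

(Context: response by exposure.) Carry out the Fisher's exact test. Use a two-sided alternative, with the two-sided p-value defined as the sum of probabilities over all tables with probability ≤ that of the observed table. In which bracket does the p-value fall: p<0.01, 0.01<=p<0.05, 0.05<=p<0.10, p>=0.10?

Margins: r₁=21, r₂=15, c₁=14, c₂=22, n=36
p_obs = C(21,11)·C(15,3)/C(36,14); sum pmf over tables with pmf ≤ p_obs
p-value (two-sided) = 0.08330
→ bracket: 0.05<=p<0.10

p-value bracket: 0.05<=p<0.10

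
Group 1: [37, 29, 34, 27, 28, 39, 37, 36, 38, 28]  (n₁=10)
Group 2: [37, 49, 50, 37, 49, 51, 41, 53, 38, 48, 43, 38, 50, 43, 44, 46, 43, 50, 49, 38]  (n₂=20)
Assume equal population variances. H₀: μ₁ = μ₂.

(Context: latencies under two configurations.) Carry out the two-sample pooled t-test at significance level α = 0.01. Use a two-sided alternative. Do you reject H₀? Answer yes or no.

x̄₁=33.300, s₁=4.762, n₁=10
x̄₂=44.850, s₂=5.314, n₂=20
s_p² = [9·4.762² + 19·5.314²]/28 = 26.4518
SE = √(s_p²·(1/10+1/20)) = 1.9919
t = (33.300−44.850)/1.9919 = -5.7984
df = 28
p-value (two-sided) = 0.00000
At α=0.01: p < α → reject H₀

reject H₀: yes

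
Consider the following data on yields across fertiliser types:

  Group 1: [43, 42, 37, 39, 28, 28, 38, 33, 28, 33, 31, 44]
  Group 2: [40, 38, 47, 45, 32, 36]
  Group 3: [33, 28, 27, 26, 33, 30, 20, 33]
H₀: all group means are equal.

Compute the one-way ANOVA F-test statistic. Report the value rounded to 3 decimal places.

test statistic = 7.164

Group means [35.33, 39.67, 28.75], grand mean 34.308
SSB = Σnᵢ(x̄ᵢ−x̄)² = 432.038; SSW = ΣΣ(x−x̄ᵢ)² = 693.500
MSB = 432.038/2 = 216.0192; MSW = 693.500/23 = 30.1522
F = MSB/MSW = 7.1643
df = (2, 23)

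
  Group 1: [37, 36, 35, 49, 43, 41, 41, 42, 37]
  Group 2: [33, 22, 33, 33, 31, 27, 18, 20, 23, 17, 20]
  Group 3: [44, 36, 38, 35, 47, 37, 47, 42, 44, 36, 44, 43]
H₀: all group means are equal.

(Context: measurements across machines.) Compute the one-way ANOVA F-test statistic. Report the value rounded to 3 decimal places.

Group means [40.11, 25.18, 41.08], grand mean 35.344
SSB = Σnᵢ(x̄ᵢ−x̄)² = 1735.777; SSW = ΣΣ(x−x̄ᵢ)² = 777.442
MSB = 1735.777/2 = 867.8884; MSW = 777.442/29 = 26.8083
F = MSB/MSW = 32.3738
df = (2, 29)

test statistic = 32.374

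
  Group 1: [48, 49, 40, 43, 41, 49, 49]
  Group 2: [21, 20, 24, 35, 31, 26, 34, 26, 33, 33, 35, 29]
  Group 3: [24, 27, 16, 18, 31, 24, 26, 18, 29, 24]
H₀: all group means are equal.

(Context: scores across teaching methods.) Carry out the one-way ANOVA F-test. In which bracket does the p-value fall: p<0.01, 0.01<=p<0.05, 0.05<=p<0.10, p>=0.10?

Group means [45.57, 28.92, 23.70], grand mean 31.138
SSB = Σnᵢ(x̄ᵢ−x̄)² = 2070.717; SSW = ΣΣ(x−x̄ᵢ)² = 642.731
MSB = 2070.717/2 = 1035.3587; MSW = 642.731/26 = 24.7204
F = MSB/MSW = 41.8827
df = (2, 26)
p-value (upper-tail) = 0.00000
→ bracket: p<0.01

p-value bracket: p<0.01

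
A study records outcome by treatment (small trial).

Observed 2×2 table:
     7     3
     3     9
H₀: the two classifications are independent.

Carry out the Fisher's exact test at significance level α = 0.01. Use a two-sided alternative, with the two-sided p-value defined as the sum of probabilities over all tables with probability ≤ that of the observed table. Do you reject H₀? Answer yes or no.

reject H₀: no

Margins: r₁=10, r₂=12, c₁=10, c₂=12, n=22
p_obs = C(10,7)·C(12,3)/C(22,10); sum pmf over tables with pmf ≤ p_obs
p-value (two-sided) = 0.08356
At α=0.01: p ≥ α → fail to reject H₀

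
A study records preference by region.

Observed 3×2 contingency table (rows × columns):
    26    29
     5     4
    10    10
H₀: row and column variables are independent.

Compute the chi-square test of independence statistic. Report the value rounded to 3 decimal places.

test statistic = 0.227

Row totals [55, 9, 20], col totals [41, 43], n=84
χ² = (26−26.85)²/26.85 + (29−28.15)²/28.15 + (5−4.39)²/4.39 + (4−4.61)²/4.61 + (10−9.76)²/9.76 + (10−10.24)²/10.24 = 0.2273
df = 2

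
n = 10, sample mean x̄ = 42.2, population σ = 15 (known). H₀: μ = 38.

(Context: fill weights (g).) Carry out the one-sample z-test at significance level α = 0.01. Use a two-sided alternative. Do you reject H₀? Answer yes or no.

SE = σ/√n = 15/√10 = 4.7434
z = (x̄−μ₀)/SE = (42.2−38)/4.7434 = 0.8854
p-value (two-sided) = 0.37592
At α=0.01: p ≥ α → fail to reject H₀

reject H₀: no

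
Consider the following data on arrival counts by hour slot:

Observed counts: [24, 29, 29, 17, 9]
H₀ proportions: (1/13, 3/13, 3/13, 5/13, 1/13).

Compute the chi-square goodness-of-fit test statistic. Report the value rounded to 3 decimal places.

n = 108; E_i = n·p_i = [8.31, 24.92, 24.92, 41.54, 8.31]
χ² = (24−8.31)²/8.31 + (29−24.92)²/24.92 + (29−24.92)²/24.92 + (17−41.54)²/41.54 + (9−8.31)²/8.31 = 45.5284
df = 4

test statistic = 45.528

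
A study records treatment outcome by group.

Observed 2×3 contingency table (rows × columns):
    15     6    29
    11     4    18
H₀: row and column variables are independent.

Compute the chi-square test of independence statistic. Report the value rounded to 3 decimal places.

test statistic = 0.113

Row totals [50, 33], col totals [26, 10, 47], n=83
χ² = (15−15.66)²/15.66 + (6−6.02)²/6.02 + (29−28.31)²/28.31 + (11−10.34)²/10.34 + (4−3.98)²/3.98 + (18−18.69)²/18.69 = 0.1127
df = 2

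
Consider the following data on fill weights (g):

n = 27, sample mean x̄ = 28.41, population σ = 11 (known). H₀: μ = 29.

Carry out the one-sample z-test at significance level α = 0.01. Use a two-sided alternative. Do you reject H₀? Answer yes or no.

SE = σ/√n = 11/√27 = 2.1170
z = (x̄−μ₀)/SE = (28.41−29)/2.1170 = -0.2787
p-value (two-sided) = 0.78047
At α=0.01: p ≥ α → fail to reject H₀

reject H₀: no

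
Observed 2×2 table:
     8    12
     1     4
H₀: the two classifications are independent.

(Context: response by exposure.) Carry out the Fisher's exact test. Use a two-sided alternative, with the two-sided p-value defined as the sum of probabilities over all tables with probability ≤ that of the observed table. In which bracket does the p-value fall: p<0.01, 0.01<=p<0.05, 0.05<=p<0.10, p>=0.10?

Margins: r₁=20, r₂=5, c₁=9, c₂=16, n=25
p_obs = C(20,8)·C(5,1)/C(25,9); sum pmf over tables with pmf ≤ p_obs
p-value (two-sided) = 0.62055
→ bracket: p>=0.10

p-value bracket: p>=0.10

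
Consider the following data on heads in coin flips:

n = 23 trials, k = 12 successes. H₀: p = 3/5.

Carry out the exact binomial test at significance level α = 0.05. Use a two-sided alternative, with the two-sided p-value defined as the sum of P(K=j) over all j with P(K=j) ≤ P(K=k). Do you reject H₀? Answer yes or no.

Exact binomial: n=23, k=12, p₀=3/5=0.6000
P(X=j) = C(n,j)·p₀^j·(1−p₀)^(n−j); p = Σ P(X=j) over j with P(X=j) ≤ P(X=12)
p-value (two-sided) = 0.52436
At α=0.05: p ≥ α → fail to reject H₀

reject H₀: no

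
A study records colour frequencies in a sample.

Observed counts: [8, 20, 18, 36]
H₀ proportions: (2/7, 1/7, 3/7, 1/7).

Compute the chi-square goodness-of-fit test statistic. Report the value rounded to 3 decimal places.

test statistic = 74.732

n = 82; E_i = n·p_i = [23.43, 11.71, 35.14, 11.71]
χ² = (8−23.43)²/23.43 + (20−11.71)²/11.71 + (18−35.14)²/35.14 + (36−11.71)²/11.71 = 74.7317
df = 3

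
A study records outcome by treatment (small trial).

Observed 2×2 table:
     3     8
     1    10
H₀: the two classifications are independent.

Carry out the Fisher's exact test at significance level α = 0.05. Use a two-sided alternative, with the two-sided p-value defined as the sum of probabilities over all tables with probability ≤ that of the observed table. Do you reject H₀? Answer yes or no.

reject H₀: no

Margins: r₁=11, r₂=11, c₁=4, c₂=18, n=22
p_obs = C(11,3)·C(11,1)/C(22,4); sum pmf over tables with pmf ≤ p_obs
p-value (two-sided) = 0.58647
At α=0.05: p ≥ α → fail to reject H₀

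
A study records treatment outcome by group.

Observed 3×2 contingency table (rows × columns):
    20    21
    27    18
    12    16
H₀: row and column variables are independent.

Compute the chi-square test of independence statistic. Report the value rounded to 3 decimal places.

test statistic = 2.258

Row totals [41, 45, 28], col totals [59, 55], n=114
χ² = (20−21.22)²/21.22 + (21−19.78)²/19.78 + (27−23.29)²/23.29 + (18−21.71)²/21.71 + (12−14.49)²/14.49 + (16−13.51)²/13.51 = 2.2582
df = 2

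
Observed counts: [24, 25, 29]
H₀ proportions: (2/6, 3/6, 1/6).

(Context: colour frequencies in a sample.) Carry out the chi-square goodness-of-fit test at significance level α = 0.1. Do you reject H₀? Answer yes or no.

reject H₀: yes

n = 78; E_i = n·p_i = [26.00, 39.00, 13.00]
χ² = (24−26.00)²/26.00 + (25−39.00)²/39.00 + (29−13.00)²/13.00 = 24.8718
df = 2
p-value (upper-tail) = 0.00000
At α=0.1: p < α → reject H₀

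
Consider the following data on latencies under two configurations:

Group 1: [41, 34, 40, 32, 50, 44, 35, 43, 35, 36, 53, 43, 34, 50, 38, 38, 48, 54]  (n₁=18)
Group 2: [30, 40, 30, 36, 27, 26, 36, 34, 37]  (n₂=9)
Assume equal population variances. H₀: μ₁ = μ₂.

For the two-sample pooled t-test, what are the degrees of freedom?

degrees of freedom = 25

df = n₁ + n₂ − 2 = 18 + 9 − 2 = 25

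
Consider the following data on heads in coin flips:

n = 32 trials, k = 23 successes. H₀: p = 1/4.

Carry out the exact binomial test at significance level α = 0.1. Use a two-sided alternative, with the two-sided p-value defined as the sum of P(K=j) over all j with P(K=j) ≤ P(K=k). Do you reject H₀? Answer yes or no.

Exact binomial: n=32, k=23, p₀=1/4=0.2500
P(X=j) = C(n,j)·p₀^j·(1−p₀)^(n−j); p = Σ P(X=j) over j with P(X=j) ≤ P(X=23)
p-value (two-sided) = 0.00000
At α=0.1: p < α → reject H₀

reject H₀: yes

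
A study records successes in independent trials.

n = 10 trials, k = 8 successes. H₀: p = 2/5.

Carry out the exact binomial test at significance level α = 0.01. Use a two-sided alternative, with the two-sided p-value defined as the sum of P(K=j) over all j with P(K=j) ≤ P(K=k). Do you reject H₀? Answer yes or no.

Exact binomial: n=10, k=8, p₀=2/5=0.4000
P(X=j) = C(n,j)·p₀^j·(1−p₀)^(n−j); p = Σ P(X=j) over j with P(X=j) ≤ P(X=8)
p-value (two-sided) = 0.01834
At α=0.01: p ≥ α → fail to reject H₀

reject H₀: no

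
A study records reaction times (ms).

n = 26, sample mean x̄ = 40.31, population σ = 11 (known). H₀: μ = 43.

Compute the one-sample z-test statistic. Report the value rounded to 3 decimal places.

test statistic = -1.247

SE = σ/√n = 11/√26 = 2.1573
z = (x̄−μ₀)/SE = (40.31−43)/2.1573 = -1.2469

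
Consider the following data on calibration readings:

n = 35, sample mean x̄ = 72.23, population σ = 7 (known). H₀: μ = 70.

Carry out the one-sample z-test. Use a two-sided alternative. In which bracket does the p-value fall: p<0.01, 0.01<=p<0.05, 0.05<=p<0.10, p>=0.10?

p-value bracket: 0.05<=p<0.10

SE = σ/√n = 7/√35 = 1.1832
z = (x̄−μ₀)/SE = (72.23−70)/1.1832 = 1.8847
p-value (two-sided) = 0.05947
→ bracket: 0.05<=p<0.10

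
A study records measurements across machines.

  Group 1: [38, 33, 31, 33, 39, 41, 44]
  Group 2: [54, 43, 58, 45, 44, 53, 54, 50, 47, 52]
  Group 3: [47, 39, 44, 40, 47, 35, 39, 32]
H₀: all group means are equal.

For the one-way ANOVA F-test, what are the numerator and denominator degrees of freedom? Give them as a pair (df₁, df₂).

k = 3 groups, N = 25 total
df = (k−1, N−k) = (3−1, 25−3) = (2, 22)

degrees of freedom = [2, 22]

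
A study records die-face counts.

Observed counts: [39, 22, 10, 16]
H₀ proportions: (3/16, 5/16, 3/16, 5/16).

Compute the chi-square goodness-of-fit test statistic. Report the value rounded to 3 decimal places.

n = 87; E_i = n·p_i = [16.31, 27.19, 16.31, 27.19]
χ² = (39−16.31)²/16.31 + (22−27.19)²/27.19 + (10−16.31)²/16.31 + (16−27.19)²/27.19 = 39.5900
df = 3

test statistic = 39.590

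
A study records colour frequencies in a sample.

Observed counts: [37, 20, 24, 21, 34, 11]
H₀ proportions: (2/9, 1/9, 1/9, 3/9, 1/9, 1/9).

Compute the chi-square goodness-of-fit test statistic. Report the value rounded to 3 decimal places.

test statistic = 41.847

n = 147; E_i = n·p_i = [32.67, 16.33, 16.33, 49.00, 16.33, 16.33]
χ² = (37−32.67)²/32.67 + (20−16.33)²/16.33 + (24−16.33)²/16.33 + (21−49.00)²/49.00 + (34−16.33)²/16.33 + (11−16.33)²/16.33 = 41.8469
df = 5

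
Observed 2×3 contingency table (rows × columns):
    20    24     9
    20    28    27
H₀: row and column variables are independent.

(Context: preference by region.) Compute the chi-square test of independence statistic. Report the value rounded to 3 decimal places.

test statistic = 5.695

Row totals [53, 75], col totals [40, 52, 36], n=128
χ² = (20−16.56)²/16.56 + (24−21.53)²/21.53 + (9−14.91)²/14.91 + (20−23.44)²/23.44 + (28−30.47)²/30.47 + (27−21.09)²/21.09 = 5.6947
df = 2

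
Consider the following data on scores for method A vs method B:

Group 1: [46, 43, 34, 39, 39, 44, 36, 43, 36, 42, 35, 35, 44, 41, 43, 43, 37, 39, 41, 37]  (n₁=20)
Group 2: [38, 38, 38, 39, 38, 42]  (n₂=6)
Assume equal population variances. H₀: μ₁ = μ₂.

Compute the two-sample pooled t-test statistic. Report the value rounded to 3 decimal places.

test statistic = 0.662

x̄₁=39.850, s₁=3.617, n₁=20
x̄₂=38.833, s₂=1.602, n₂=6
s_p² = [19·3.617² + 5·1.602²]/24 = 10.8910
SE = √(s_p²·(1/20+1/6)) = 1.5361
t = (39.850−38.833)/1.5361 = 0.6618
df = 24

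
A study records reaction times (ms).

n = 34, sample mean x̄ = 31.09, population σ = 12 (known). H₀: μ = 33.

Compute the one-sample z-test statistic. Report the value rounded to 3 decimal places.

test statistic = -0.928

SE = σ/√n = 12/√34 = 2.0580
z = (x̄−μ₀)/SE = (31.09−33)/2.0580 = -0.9281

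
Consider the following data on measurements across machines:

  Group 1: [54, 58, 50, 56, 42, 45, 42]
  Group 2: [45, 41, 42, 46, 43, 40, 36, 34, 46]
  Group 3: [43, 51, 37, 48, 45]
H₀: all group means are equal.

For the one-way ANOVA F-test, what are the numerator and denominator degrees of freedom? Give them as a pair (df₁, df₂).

degrees of freedom = [2, 18]

k = 3 groups, N = 21 total
df = (k−1, N−k) = (3−1, 21−3) = (2, 18)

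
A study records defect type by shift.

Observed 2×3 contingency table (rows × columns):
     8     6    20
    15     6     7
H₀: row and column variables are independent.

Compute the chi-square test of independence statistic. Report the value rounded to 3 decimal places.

Row totals [34, 28], col totals [23, 12, 27], n=62
χ² = (8−12.61)²/12.61 + (6−6.58)²/6.58 + (20−14.81)²/14.81 + (15−10.39)²/10.39 + (6−5.42)²/5.42 + (7−12.19)²/12.19 = 7.8829
df = 2

test statistic = 7.883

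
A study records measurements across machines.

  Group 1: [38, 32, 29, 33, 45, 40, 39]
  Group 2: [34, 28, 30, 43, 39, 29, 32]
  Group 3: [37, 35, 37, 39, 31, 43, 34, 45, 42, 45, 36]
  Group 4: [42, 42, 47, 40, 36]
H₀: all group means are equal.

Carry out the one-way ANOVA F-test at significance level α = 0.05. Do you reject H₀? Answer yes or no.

Group means [36.57, 33.57, 38.55, 41.40], grand mean 37.400
SSB = Σnᵢ(x̄ᵢ−x̄)² = 201.844; SSW = ΣΣ(x−x̄ᵢ)² = 647.356
MSB = 201.844/3 = 67.2814; MSW = 647.356/26 = 24.8983
F = MSB/MSW = 2.7022
df = (3, 26)
p-value (upper-tail) = 0.06617
At α=0.05: p ≥ α → fail to reject H₀

reject H₀: no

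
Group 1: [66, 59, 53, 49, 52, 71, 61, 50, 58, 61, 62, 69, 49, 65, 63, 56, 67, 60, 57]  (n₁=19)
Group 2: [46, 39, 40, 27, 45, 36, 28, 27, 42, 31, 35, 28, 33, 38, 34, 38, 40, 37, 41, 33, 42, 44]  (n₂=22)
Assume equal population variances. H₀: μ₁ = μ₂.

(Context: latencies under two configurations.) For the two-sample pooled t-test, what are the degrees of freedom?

df = n₁ + n₂ − 2 = 19 + 22 − 2 = 39

degrees of freedom = 39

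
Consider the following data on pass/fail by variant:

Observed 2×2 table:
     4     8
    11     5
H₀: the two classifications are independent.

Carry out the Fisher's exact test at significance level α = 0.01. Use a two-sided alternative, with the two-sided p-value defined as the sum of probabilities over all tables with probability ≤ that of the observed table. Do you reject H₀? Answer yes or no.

Margins: r₁=12, r₂=16, c₁=15, c₂=13, n=28
p_obs = C(12,4)·C(16,11)/C(28,15); sum pmf over tables with pmf ≤ p_obs
p-value (two-sided) = 0.12482
At α=0.01: p ≥ α → fail to reject H₀

reject H₀: no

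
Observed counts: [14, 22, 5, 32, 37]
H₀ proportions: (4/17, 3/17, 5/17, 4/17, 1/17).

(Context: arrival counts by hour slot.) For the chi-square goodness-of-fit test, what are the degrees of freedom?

degrees of freedom = 4

df = k − 1 = 5 − 1 = 4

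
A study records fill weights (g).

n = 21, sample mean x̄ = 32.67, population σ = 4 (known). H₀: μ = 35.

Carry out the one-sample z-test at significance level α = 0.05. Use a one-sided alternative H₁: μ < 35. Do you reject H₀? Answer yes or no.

reject H₀: yes

SE = σ/√n = 4/√21 = 0.8729
z = (x̄−μ₀)/SE = (32.67−35)/0.8729 = -2.6694
p-value (one-sided, H₁ less) = 0.00380
At α=0.05: p < α → reject H₀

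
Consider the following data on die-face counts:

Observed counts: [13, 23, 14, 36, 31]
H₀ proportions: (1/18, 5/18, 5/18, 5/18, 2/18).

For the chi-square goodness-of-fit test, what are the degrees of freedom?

df = k − 1 = 5 − 1 = 4

degrees of freedom = 4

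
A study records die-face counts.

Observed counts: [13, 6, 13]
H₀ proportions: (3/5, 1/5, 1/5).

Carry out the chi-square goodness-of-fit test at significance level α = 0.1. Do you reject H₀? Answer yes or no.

n = 32; E_i = n·p_i = [19.20, 6.40, 6.40]
χ² = (13−19.20)²/19.20 + (6−6.40)²/6.40 + (13−6.40)²/6.40 = 8.8333
df = 2
p-value (upper-tail) = 0.01207
At α=0.1: p < α → reject H₀

reject H₀: yes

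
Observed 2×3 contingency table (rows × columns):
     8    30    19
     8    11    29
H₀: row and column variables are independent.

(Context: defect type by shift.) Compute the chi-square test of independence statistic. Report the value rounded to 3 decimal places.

test statistic = 10.192

Row totals [57, 48], col totals [16, 41, 48], n=105
χ² = (8−8.69)²/8.69 + (30−22.26)²/22.26 + (19−26.06)²/26.06 + (8−7.31)²/7.31 + (11−18.74)²/18.74 + (29−21.94)²/21.94 = 10.1917
df = 2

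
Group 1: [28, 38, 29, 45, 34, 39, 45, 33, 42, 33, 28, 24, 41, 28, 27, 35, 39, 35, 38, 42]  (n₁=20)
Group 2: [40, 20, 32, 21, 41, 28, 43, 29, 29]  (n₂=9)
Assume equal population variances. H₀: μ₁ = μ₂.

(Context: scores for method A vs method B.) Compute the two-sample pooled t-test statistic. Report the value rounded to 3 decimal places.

x̄₁=35.150, s₁=6.327, n₁=20
x̄₂=31.444, s₂=8.383, n₂=9
s_p² = [19·6.327² + 8·8.383²]/27 = 48.9916
SE = √(s_p²·(1/20+1/9)) = 2.8095
t = (35.150−31.444)/2.8095 = 1.3190
df = 27

test statistic = 1.319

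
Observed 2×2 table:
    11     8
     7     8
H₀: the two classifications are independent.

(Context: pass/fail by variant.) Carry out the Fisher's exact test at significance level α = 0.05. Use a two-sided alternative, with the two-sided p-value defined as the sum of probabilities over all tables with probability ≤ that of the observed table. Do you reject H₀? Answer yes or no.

reject H₀: no

Margins: r₁=19, r₂=15, c₁=18, c₂=16, n=34
p_obs = C(19,11)·C(15,7)/C(34,18); sum pmf over tables with pmf ≤ p_obs
p-value (two-sided) = 0.73028
At α=0.05: p ≥ α → fail to reject H₀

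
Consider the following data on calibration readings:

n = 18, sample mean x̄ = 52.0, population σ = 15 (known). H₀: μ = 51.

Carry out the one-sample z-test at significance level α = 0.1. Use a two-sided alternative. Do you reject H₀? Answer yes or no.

reject H₀: no

SE = σ/√n = 15/√18 = 3.5355
z = (x̄−μ₀)/SE = (52.0−51)/3.5355 = 0.2828
p-value (two-sided) = 0.77730
At α=0.1: p ≥ α → fail to reject H₀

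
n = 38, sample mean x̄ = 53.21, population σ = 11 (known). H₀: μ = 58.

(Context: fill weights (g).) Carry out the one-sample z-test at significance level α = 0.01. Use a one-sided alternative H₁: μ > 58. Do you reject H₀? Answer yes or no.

reject H₀: no

SE = σ/√n = 11/√38 = 1.7844
z = (x̄−μ₀)/SE = (53.21−58)/1.7844 = -2.6843
p-value (one-sided, H₁ greater) = 0.99637
At α=0.01: p ≥ α → fail to reject H₀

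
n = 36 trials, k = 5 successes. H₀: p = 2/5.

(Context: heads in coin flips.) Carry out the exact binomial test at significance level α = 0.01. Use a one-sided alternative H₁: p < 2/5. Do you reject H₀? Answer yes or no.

reject H₀: yes

Exact binomial: n=36, k=5, p₀=2/5=0.4000
P(X≤5) from Σ C(n,i)·p₀^i·(1−p₀)^(n−i)
p-value (one-sided, H₁ less) = 0.00066
At α=0.01: p < α → reject H₀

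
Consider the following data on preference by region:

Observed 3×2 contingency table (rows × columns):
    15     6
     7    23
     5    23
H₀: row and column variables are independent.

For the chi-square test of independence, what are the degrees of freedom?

degrees of freedom = 2

df = (r−1)(c−1) = (3−1)·(2−1) = 2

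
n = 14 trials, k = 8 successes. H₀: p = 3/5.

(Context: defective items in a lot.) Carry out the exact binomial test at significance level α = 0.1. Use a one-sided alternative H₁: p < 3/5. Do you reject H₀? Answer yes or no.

Exact binomial: n=14, k=8, p₀=3/5=0.6000
P(X≤8) from Σ C(n,i)·p₀^i·(1−p₀)^(n−i)
p-value (one-sided, H₁ less) = 0.51415
At α=0.1: p ≥ α → fail to reject H₀

reject H₀: no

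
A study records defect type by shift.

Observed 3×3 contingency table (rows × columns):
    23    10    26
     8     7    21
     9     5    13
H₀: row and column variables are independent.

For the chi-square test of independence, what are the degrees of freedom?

degrees of freedom = 4

df = (r−1)(c−1) = (3−1)·(3−1) = 4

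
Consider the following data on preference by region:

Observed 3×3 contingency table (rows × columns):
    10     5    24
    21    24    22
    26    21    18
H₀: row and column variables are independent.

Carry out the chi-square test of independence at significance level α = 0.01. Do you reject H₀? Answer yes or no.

reject H₀: yes

Row totals [39, 67, 65], col totals [57, 50, 64], n=171
χ² = (10−13.00)²/13.00 + (5−11.40)²/11.40 + (24−14.60)²/14.60 + (21−22.33)²/22.33 + (24−19.59)²/19.59 + (22−25.08)²/25.08 + (26−21.67)²/21.67 + (21−19.01)²/19.01 + (18−24.33)²/24.33 = 14.5172
df = 4
p-value (upper-tail) = 0.00581
At α=0.01: p < α → reject H₀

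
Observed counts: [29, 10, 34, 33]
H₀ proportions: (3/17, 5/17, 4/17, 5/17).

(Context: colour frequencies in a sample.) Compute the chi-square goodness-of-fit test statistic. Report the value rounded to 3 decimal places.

n = 106; E_i = n·p_i = [18.71, 31.18, 24.94, 31.18]
χ² = (29−18.71)²/18.71 + (10−31.18)²/31.18 + (34−24.94)²/24.94 + (33−31.18)²/31.18 = 23.4459
df = 3

test statistic = 23.446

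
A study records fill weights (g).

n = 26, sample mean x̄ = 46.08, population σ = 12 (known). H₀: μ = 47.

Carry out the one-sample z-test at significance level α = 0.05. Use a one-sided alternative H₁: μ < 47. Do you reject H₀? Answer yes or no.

SE = σ/√n = 12/√26 = 2.3534
z = (x̄−μ₀)/SE = (46.08−47)/2.3534 = -0.3909
p-value (one-sided, H₁ less) = 0.34793
At α=0.05: p ≥ α → fail to reject H₀

reject H₀: no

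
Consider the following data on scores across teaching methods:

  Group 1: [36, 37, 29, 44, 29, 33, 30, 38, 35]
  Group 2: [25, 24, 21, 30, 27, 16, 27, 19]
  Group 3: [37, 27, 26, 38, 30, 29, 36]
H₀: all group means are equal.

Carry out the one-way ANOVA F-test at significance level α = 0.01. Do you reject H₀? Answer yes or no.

Group means [34.56, 23.62, 31.86], grand mean 30.125
SSB = Σnᵢ(x̄ᵢ−x̄)² = 535.671; SSW = ΣΣ(x−x̄ᵢ)² = 496.954
MSB = 535.671/2 = 267.8353; MSW = 496.954/21 = 23.6645
F = MSB/MSW = 11.3180
df = (2, 21)
p-value (upper-tail) = 0.00046
At α=0.01: p < α → reject H₀

reject H₀: yes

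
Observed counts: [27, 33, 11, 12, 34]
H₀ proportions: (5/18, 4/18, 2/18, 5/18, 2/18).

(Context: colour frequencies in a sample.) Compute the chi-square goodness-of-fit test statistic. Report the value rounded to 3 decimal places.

n = 117; E_i = n·p_i = [32.50, 26.00, 13.00, 32.50, 13.00]
χ² = (27−32.50)²/32.50 + (33−26.00)²/26.00 + (11−13.00)²/13.00 + (12−32.50)²/32.50 + (34−13.00)²/13.00 = 49.9769
df = 4

test statistic = 49.977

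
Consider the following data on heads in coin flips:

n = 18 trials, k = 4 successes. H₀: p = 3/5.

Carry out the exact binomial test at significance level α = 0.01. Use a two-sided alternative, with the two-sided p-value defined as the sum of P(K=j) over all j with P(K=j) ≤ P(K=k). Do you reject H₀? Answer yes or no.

reject H₀: yes

Exact binomial: n=18, k=4, p₀=3/5=0.6000
P(X=j) = C(n,j)·p₀^j·(1−p₀)^(n−j); p = Σ P(X=j) over j with P(X=j) ≤ P(X=4)
p-value (two-sided) = 0.00138
At α=0.01: p < α → reject H₀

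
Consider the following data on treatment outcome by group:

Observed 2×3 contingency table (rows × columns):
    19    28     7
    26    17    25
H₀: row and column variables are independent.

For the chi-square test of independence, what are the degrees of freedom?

degrees of freedom = 2

df = (r−1)(c−1) = (2−1)·(3−1) = 2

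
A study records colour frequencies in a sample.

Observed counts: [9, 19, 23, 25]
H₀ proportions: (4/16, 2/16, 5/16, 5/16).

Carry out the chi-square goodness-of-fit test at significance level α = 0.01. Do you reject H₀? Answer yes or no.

n = 76; E_i = n·p_i = [19.00, 9.50, 23.75, 23.75]
χ² = (9−19.00)²/19.00 + (19−9.50)²/9.50 + (23−23.75)²/23.75 + (25−23.75)²/23.75 = 14.8526
df = 3
p-value (upper-tail) = 0.00195
At α=0.01: p < α → reject H₀

reject H₀: yes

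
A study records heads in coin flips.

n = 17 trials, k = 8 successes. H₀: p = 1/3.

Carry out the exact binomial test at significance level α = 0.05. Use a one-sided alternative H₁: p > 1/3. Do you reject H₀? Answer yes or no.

reject H₀: no

Exact binomial: n=17, k=8, p₀=1/3=0.3333
P(X≥8) from Σ C(n,i)·p₀^i·(1−p₀)^(n−i)
p-value (one-sided, H₁ greater) = 0.17186
At α=0.05: p ≥ α → fail to reject H₀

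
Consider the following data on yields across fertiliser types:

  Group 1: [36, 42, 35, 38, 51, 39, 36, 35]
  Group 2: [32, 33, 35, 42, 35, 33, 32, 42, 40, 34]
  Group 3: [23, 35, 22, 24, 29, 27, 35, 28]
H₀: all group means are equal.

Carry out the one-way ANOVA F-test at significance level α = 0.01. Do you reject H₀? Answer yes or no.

reject H₀: yes

Group means [39.00, 35.80, 27.88], grand mean 34.346
SSB = Σnᵢ(x̄ᵢ−x̄)² = 529.410; SSW = ΣΣ(x−x̄ᵢ)² = 524.475
MSB = 529.410/2 = 264.7048; MSW = 524.475/23 = 22.8033
F = MSB/MSW = 11.6082
df = (2, 23)
p-value (upper-tail) = 0.00033
At α=0.01: p < α → reject H₀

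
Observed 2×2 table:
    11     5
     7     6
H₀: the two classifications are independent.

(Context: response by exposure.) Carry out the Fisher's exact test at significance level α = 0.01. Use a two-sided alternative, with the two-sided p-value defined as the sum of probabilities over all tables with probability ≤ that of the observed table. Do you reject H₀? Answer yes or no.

Margins: r₁=16, r₂=13, c₁=18, c₂=11, n=29
p_obs = C(16,11)·C(13,7)/C(29,18); sum pmf over tables with pmf ≤ p_obs
p-value (two-sided) = 0.46568
At α=0.01: p ≥ α → fail to reject H₀

reject H₀: no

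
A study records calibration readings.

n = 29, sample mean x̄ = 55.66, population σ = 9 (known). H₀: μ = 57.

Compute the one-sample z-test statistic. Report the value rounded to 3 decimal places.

SE = σ/√n = 9/√29 = 1.6713
z = (x̄−μ₀)/SE = (55.66−57)/1.6713 = -0.8018

test statistic = -0.802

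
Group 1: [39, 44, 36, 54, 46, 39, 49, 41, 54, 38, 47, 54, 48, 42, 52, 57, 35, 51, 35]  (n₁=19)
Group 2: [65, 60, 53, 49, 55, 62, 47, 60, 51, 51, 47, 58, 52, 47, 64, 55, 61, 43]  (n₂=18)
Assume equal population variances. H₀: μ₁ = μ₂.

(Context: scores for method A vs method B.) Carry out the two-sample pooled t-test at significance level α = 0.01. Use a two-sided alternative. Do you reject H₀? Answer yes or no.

x̄₁=45.316, s₁=7.181, n₁=19
x̄₂=54.444, s₂=6.582, n₂=18
s_p² = [18·7.181² + 17·6.582²]/35 = 47.5586
SE = √(s_p²·(1/19+1/18)) = 2.2683
t = (45.316−54.444)/2.2683 = -4.0244
df = 35
p-value (two-sided) = 0.00029
At α=0.01: p < α → reject H₀

reject H₀: yes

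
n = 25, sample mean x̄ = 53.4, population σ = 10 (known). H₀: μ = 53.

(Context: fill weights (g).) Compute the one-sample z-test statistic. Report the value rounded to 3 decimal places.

test statistic = 0.200

SE = σ/√n = 10/√25 = 2.0000
z = (x̄−μ₀)/SE = (53.4−53)/2.0000 = 0.2000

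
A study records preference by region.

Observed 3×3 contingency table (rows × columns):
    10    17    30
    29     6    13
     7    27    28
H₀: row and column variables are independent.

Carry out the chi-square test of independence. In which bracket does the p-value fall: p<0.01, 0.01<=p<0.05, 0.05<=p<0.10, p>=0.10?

Row totals [57, 48, 62], col totals [46, 50, 71], n=167
χ² = (10−15.70)²/15.70 + (17−17.07)²/17.07 + (30−24.23)²/24.23 + (29−13.22)²/13.22 + (6−14.37)²/14.37 + (13−20.41)²/20.41 + (7−17.08)²/17.08 + (27−18.56)²/18.56 + (28−26.36)²/26.36 = 39.7208
df = 4
p-value (upper-tail) = 0.00000
→ bracket: p<0.01

p-value bracket: p<0.01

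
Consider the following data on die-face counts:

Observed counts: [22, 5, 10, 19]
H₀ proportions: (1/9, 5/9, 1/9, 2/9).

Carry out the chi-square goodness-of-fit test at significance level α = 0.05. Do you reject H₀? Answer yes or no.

n = 56; E_i = n·p_i = [6.22, 31.11, 6.22, 12.44]
χ² = (22−6.22)²/6.22 + (5−31.11)²/31.11 + (10−6.22)²/6.22 + (19−12.44)²/12.44 = 67.6696
df = 3
p-value (upper-tail) = 0.00000
At α=0.05: p < α → reject H₀

reject H₀: yes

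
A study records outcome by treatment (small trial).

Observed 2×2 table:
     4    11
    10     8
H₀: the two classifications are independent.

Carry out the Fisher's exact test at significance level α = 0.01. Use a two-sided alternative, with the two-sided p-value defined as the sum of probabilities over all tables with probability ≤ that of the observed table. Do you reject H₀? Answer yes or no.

reject H₀: no

Margins: r₁=15, r₂=18, c₁=14, c₂=19, n=33
p_obs = C(15,4)·C(18,10)/C(33,14); sum pmf over tables with pmf ≤ p_obs
p-value (two-sided) = 0.15821
At α=0.01: p ≥ α → fail to reject H₀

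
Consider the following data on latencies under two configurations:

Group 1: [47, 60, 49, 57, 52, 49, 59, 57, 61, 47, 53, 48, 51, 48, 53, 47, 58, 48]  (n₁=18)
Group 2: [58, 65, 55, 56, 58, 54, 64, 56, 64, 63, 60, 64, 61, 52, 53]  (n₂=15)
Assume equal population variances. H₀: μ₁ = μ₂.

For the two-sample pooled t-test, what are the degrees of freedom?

df = n₁ + n₂ − 2 = 18 + 15 − 2 = 31

degrees of freedom = 31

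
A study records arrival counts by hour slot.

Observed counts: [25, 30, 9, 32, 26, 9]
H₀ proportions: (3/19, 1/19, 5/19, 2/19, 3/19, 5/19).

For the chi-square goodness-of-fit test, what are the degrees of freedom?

degrees of freedom = 5

df = k − 1 = 6 − 1 = 5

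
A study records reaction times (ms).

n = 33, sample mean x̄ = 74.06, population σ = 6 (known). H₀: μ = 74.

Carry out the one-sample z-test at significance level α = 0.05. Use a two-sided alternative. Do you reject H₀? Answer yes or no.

SE = σ/√n = 6/√33 = 1.0445
z = (x̄−μ₀)/SE = (74.06−74)/1.0445 = 0.0574
p-value (two-sided) = 0.95419
At α=0.05: p ≥ α → fail to reject H₀

reject H₀: no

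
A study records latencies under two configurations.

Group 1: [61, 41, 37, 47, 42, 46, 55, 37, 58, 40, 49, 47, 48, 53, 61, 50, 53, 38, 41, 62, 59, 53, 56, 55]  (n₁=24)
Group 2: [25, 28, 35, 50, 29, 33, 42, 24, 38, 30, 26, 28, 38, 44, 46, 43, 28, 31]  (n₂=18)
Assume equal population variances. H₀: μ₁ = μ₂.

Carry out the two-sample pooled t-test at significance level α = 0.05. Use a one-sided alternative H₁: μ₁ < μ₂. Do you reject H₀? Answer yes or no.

reject H₀: no

x̄₁=49.542, s₁=8.038, n₁=24
x̄₂=34.333, s₂=7.971, n₂=18
s_p² = [23·8.038² + 17·7.971²]/40 = 64.1490
SE = √(s_p²·(1/24+1/18)) = 2.4973
t = (49.542−34.333)/2.4973 = 6.0898
df = 40
p-value (one-sided, H₁ less) = 1.00000
At α=0.05: p ≥ α → fail to reject H₀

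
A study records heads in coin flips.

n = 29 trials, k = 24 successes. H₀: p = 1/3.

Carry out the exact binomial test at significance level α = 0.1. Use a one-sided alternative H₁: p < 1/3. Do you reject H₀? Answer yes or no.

reject H₀: no

Exact binomial: n=29, k=24, p₀=1/3=0.3333
P(X≤24) from Σ C(n,i)·p₀^i·(1−p₀)^(n−i)
p-value (one-sided, H₁ less) = 1.00000
At α=0.1: p ≥ α → fail to reject H₀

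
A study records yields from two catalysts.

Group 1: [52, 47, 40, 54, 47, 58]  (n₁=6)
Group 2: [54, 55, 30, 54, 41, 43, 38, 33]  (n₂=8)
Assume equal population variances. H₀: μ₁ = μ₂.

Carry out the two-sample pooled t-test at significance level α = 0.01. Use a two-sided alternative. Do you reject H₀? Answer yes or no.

x̄₁=49.667, s₁=6.346, n₁=6
x̄₂=43.500, s₂=9.871, n₂=8
s_p² = [5·6.346² + 7·9.871²]/12 = 73.6111
SE = √(s_p²·(1/6+1/8)) = 4.6336
t = (49.667−43.500)/4.6336 = 1.3309
df = 12
p-value (two-sided) = 0.20797
At α=0.01: p ≥ α → fail to reject H₀

reject H₀: no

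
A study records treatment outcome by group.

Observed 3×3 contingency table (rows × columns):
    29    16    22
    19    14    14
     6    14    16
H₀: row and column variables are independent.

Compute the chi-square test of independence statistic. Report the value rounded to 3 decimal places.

Row totals [67, 47, 36], col totals [54, 44, 52], n=150
χ² = (29−24.12)²/24.12 + (16−19.65)²/19.65 + (22−23.23)²/23.23 + (19−16.92)²/16.92 + (14−13.79)²/13.79 + (14−16.29)²/16.29 + (6−12.96)²/12.96 + (14−10.56)²/10.56 + (16−12.48)²/12.48 = 8.1642
df = 4

test statistic = 8.164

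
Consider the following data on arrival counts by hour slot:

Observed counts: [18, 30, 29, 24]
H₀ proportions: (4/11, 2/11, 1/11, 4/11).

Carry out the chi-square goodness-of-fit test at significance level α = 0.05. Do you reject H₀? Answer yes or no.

n = 101; E_i = n·p_i = [36.73, 18.36, 9.18, 36.73]
χ² = (18−36.73)²/36.73 + (30−18.36)²/18.36 + (29−9.18)²/9.18 + (24−36.73)²/36.73 = 64.1089
df = 3
p-value (upper-tail) = 0.00000
At α=0.05: p < α → reject H₀

reject H₀: yes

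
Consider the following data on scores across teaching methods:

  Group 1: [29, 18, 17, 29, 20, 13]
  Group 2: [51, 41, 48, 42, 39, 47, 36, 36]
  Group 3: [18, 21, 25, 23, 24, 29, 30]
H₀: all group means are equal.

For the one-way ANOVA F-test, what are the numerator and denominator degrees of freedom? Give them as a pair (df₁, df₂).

degrees of freedom = [2, 18]

k = 3 groups, N = 21 total
df = (k−1, N−k) = (3−1, 21−3) = (2, 18)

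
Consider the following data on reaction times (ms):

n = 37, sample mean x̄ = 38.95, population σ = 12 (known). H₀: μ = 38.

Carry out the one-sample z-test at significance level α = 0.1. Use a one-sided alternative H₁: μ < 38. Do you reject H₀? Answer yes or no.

reject H₀: no

SE = σ/√n = 12/√37 = 1.9728
z = (x̄−μ₀)/SE = (38.95−38)/1.9728 = 0.4816
p-value (one-sided, H₁ less) = 0.68494
At α=0.1: p ≥ α → fail to reject H₀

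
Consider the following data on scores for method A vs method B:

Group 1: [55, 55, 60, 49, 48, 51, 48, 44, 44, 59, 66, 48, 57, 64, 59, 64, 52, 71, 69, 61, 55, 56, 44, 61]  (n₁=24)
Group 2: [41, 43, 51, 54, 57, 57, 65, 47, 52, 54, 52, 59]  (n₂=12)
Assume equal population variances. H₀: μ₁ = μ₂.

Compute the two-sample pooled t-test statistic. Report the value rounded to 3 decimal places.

test statistic = 1.191

x̄₁=55.833, s₁=7.867, n₁=24
x̄₂=52.667, s₂=6.733, n₂=12
s_p² = [23·7.867² + 11·6.733²]/34 = 56.5294
SE = √(s_p²·(1/24+1/12)) = 2.6582
t = (55.833−52.667)/2.6582 = 1.1913
df = 34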